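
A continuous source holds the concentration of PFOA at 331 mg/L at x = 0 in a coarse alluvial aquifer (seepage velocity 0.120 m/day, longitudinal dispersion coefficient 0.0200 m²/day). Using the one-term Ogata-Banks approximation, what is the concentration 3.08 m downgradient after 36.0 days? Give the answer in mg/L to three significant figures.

For a continuous step input, C/C₀ ≈ ½·erfc((x−vt)/(2√(Dt))).
vt = 0.120 × 36.0 = 4.32 m and 2√(Dt) = 2√(0.0200 × 36.0) = 1.697 m.
Argument (x−vt)/(2√(Dt)) = (3.08 − 4.32)/1.697 = -0.7307; ½·erfc(-0.7307) = 0.8493.
C = 331 × 0.8493 = 281 mg/L.

281 mg/L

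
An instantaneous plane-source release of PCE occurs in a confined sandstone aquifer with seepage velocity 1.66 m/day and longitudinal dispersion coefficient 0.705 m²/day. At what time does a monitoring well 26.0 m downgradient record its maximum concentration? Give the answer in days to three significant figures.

For the 1D instantaneous-source solution, setting ∂C/∂t = 0 at fixed x gives v²t² + 2Dt − x² = 0, so t = (√(D² + v²x²) − D)/v².
√(D² + v²x²) = √(0.705² + 1.66² × 26.0²) = 43.17; v² = 2.7556.
t = (43.17 − 0.705)/2.7556 = 15.4 days (vs. the pure-advection estimate x/v = 15.7 d).

15.4 days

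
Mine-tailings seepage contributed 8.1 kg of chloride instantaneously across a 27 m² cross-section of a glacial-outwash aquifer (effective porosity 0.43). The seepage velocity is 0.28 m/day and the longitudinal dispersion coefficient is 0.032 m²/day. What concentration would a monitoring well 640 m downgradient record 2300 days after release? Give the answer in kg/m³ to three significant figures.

For an instantaneous plane source, C(x,t) = M/(n_e·A·√(4πDt)) · exp(−(x−vt)²/(4Dt)), with n_e·A the pore (flow) area.
Plume center vt = 0.28 × 2300 = 644 m, so the well at 640 m is 4 m upgradient of the peak.
√(4πDt) = 30.41 m, giving peak height M/(n_e·A·√(4πDt)) = 8.1/(0.43 × 27 × 30.41) = 0.02294 kg/m³.
(x−vt)²/(4Dt) = (-4)²/(4 × 0.032 × 2300) = 0.05435; exp(−0.05435) = 0.9471.
C = 0.02294 × 0.9471 = 0.0217 kg/m³.

0.0217 kg/m³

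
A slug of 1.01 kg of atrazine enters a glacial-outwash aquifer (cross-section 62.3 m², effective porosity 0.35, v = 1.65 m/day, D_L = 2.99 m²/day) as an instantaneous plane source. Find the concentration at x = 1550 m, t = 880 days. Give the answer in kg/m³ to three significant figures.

For an instantaneous plane source, C(x,t) = M/(n_e·A·√(4πDt)) · exp(−(x−vt)²/(4Dt)), with n_e·A the pore (flow) area.
Plume center vt = 1.65 × 880 = 1452 m, so the well at 1550 m is 98 m downgradient of the peak.
√(4πDt) = 181.8 m, giving peak height M/(n_e·A·√(4πDt)) = 1.01/(0.35 × 62.3 × 181.8) = 0.0002548 kg/m³.
(x−vt)²/(4Dt) = (98)²/(4 × 2.99 × 880) = 0.9125; exp(−0.9125) = 0.4015.
C = 0.0002548 × 0.4015 = 0.000102 kg/m³.

0.000102 kg/m³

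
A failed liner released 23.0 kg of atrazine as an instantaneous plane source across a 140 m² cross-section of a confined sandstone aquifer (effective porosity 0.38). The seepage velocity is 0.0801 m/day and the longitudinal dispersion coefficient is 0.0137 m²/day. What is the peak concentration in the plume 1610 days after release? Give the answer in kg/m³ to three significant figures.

The peak of an instantaneous 1D plume sits at x = vt; there the Gaussian factor is 1 and C_max = M/(n_e·A·√(4πDt)), where n_e·A is the pore area the mass is dissolved in.
√(4πDt) = √(4π × 0.0137 × 1610) = 16.65 m, so C_max = 23.0/(0.38 × 140 × 16.65) = 0.0260 kg/m³.

0.0260 kg/m³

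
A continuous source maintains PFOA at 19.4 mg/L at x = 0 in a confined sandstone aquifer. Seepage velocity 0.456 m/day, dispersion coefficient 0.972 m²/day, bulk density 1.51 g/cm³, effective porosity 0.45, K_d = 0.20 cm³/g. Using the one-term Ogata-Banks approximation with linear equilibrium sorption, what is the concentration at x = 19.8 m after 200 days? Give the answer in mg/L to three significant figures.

Retardation factor R = 1 + ρ_b·K_d/n = 1 + 1.51 × 0.20/0.45 = 1.671.
Sorption retards both mechanisms: v_R = v/R = 0.2729 m/day, D_R = D/R = 0.5817 m²/day.
v_R·t = 0.2729 × 200 = 54.58 m; 2√(D_R t) = 21.57 m; argument = (19.8 − 54.58)/21.57 = -1.612.
C = C₀ × ½·erfc(-1.612) = 19.4 × 0.9887 = 19.2 mg/L.

19.2 mg/L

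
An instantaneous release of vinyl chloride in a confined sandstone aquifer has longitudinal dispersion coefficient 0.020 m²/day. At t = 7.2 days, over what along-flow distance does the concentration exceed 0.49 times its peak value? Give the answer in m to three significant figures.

The plume is Gaussian with σ = √(2Dt) = √(2 × 0.020 × 7.2) = 0.5367 m.
C/C_peak = exp(−Δx²/(2σ²)) = 0.49 ⇒ Δx = σ·√(−2 ln 0.49) = 0.5367 × 1.194 = 0.6408 m.
Width = 2Δx = 1.28 m.

1.28 m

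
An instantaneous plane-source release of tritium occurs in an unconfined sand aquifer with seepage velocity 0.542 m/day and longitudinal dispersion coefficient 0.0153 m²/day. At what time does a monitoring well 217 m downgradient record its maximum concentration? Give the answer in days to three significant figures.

For the 1D instantaneous-source solution, setting ∂C/∂t = 0 at fixed x gives v²t² + 2Dt − x² = 0, so t = (√(D² + v²x²) − D)/v².
√(D² + v²x²) = √(0.0153² + 0.542² × 217²) = 117.6; v² = 0.293764.
t = (117.6 − 0.0153)/0.293764 = 400 days (vs. the pure-advection estimate x/v = 400 d).

400 days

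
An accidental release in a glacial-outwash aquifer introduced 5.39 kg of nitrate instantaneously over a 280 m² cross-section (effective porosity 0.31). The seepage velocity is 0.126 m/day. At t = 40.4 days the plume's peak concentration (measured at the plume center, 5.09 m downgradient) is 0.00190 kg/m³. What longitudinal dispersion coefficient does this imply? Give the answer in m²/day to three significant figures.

2.10 m²/day

At the plume center C_max = M/(n_e·A·√(4πDt)), so D = M²/(4πt·(n_e·A·C_max)²).
n_e·A·C_max = 0.31 × 280 × 0.00190 = 0.1649 kg/m.
D = 5.39²/(4π × 40.4 × 0.1649²) = 2.10 m²/day.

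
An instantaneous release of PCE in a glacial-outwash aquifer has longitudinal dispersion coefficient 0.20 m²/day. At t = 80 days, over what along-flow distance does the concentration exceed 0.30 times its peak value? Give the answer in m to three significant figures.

17.6 m

The plume is Gaussian with σ = √(2Dt) = √(2 × 0.20 × 80) = 5.657 m.
C/C_peak = exp(−Δx²/(2σ²)) = 0.30 ⇒ Δx = σ·√(−2 ln 0.30) = 5.657 × 1.552 = 8.780 m.
Width = 2Δx = 17.6 m.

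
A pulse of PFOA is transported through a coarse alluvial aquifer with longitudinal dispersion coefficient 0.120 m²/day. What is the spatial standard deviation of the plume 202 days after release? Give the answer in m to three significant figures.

6.96 m

Dispersive spreading gives a Gaussian with σ² = 2Dt; advection only shifts the center.
σ = √(2 × 0.120 × 202) = 6.96 m.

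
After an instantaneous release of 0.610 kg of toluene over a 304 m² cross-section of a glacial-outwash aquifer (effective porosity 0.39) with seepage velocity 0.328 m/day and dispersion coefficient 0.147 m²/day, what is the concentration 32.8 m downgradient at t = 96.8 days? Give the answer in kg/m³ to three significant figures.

0.000377 kg/m³

For an instantaneous plane source, C(x,t) = M/(n_e·A·√(4πDt)) · exp(−(x−vt)²/(4Dt)), with n_e·A the pore (flow) area.
Plume center vt = 0.328 × 96.8 = 31.7504 m, so the well at 32.8 m is 1.0496 m downgradient of the peak.
√(4πDt) = 13.37 m, giving peak height M/(n_e·A·√(4πDt)) = 0.610/(0.39 × 304 × 13.37) = 0.0003848 kg/m³.
(x−vt)²/(4Dt) = (1.0496)²/(4 × 0.147 × 96.8) = 0.01936; exp(−0.01936) = 0.9808.
C = 0.0003848 × 0.9808 = 0.000377 kg/m³.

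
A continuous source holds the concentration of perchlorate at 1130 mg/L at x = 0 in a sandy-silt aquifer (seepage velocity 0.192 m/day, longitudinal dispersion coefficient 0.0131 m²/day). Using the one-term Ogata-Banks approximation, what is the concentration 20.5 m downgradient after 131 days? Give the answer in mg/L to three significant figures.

For a continuous step input, C/C₀ ≈ ½·erfc((x−vt)/(2√(Dt))).
vt = 0.192 × 131 = 25.152 m and 2√(Dt) = 2√(0.0131 × 131) = 2.620 m.
Argument (x−vt)/(2√(Dt)) = (20.5 − 25.152)/2.620 = -1.776; ½·erfc(-1.776) = 0.9940.
C = 1130 × 0.9940 = 1120 mg/L.

1120 mg/L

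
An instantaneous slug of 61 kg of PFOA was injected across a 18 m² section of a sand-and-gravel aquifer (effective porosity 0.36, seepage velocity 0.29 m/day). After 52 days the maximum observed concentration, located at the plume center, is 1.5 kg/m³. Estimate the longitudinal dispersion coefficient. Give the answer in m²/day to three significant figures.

0.0603 m²/day

At the plume center C_max = M/(n_e·A·√(4πDt)), so D = M²/(4πt·(n_e·A·C_max)²).
n_e·A·C_max = 0.36 × 18 × 1.5 = 9.720 kg/m.
D = 61²/(4π × 52 × 9.720²) = 0.0603 m²/day.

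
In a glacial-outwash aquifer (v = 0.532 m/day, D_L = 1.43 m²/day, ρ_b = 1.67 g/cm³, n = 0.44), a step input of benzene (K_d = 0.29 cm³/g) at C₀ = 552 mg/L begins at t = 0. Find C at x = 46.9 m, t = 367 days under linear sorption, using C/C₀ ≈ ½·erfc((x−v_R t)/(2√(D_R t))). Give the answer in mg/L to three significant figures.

541 mg/L

Retardation factor R = 1 + ρ_b·K_d/n = 1 + 1.67 × 0.29/0.44 = 2.101.
Sorption retards both mechanisms: v_R = v/R = 0.2532 m/day, D_R = D/R = 0.6806 m²/day.
v_R·t = 0.2532 × 367 = 92.9244 m; 2√(D_R t) = 31.61 m; argument = (46.9 − 92.9244)/31.61 = -1.456.
C = C₀ × ½·erfc(-1.456) = 552 × 0.9803 = 541 mg/L.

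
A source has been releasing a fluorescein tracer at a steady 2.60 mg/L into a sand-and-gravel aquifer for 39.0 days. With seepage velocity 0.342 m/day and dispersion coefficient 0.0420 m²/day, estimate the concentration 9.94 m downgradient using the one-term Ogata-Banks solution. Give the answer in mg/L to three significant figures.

2.52 mg/L

For a continuous step input, C/C₀ ≈ ½·erfc((x−vt)/(2√(Dt))).
vt = 0.342 × 39.0 = 13.338 m and 2√(Dt) = 2√(0.0420 × 39.0) = 2.560 m.
Argument (x−vt)/(2√(Dt)) = (9.94 − 13.338)/2.560 = -1.327; ½·erfc(-1.327) = 0.9697.
C = 2.60 × 0.9697 = 2.52 mg/L.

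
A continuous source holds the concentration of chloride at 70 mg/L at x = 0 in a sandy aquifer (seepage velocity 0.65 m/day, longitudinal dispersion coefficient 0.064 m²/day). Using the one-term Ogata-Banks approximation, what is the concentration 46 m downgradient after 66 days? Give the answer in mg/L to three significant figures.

10.0 mg/L

For a continuous step input, C/C₀ ≈ ½·erfc((x−vt)/(2√(Dt))).
vt = 0.65 × 66 = 42.9 m and 2√(Dt) = 2√(0.064 × 66) = 4.110 m.
Argument (x−vt)/(2√(Dt)) = (46 − 42.9)/4.110 = 0.7543; ½·erfc(0.7543) = 0.1430.
C = 70 × 0.1430 = 10.0 mg/L.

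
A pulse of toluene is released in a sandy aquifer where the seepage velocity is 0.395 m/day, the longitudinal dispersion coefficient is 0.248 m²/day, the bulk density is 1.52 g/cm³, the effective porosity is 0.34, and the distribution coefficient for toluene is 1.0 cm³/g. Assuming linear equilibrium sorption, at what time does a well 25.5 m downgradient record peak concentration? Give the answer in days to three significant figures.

Retardation factor R = 1 + ρ_b·K_d/n = 1 + 1.52 × 1.0/0.34 = 5.471.
Sorption retards both mechanisms: v_R = v/R = 0.07220 m/day, D_R = D/R = 0.04533 m²/day.
Peak time from v_R²t² + 2D_R t − x² = 0: t = (√(D_R² + v_R²x²) − D_R)/v_R².
√(D_R² + v_R²x²) = √(0.04533² + 0.07220² × 25.5²) = 1.842; v_R² = 0.005213.
t = (1.842 − 0.04533)/0.005213 = 345 days.

345 days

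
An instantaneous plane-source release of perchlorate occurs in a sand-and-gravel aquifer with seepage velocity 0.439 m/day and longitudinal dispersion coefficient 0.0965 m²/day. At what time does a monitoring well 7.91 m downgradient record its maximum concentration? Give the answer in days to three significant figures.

17.5 days

For the 1D instantaneous-source solution, setting ∂C/∂t = 0 at fixed x gives v²t² + 2Dt − x² = 0, so t = (√(D² + v²x²) − D)/v².
√(D² + v²x²) = √(0.0965² + 0.439² × 7.91²) = 3.474; v² = 0.192721.
t = (3.474 − 0.0965)/0.192721 = 17.5 days (vs. the pure-advection estimate x/v = 18.0 d).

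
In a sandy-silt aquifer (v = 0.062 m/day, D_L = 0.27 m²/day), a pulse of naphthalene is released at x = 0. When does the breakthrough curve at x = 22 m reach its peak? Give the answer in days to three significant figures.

291 days

For the 1D instantaneous-source solution, setting ∂C/∂t = 0 at fixed x gives v²t² + 2Dt − x² = 0, so t = (√(D² + v²x²) − D)/v².
√(D² + v²x²) = √(0.27² + 0.062² × 22²) = 1.390; v² = 0.003844.
t = (1.390 − 0.27)/0.003844 = 291 days (vs. the pure-advection estimate x/v = 355 d).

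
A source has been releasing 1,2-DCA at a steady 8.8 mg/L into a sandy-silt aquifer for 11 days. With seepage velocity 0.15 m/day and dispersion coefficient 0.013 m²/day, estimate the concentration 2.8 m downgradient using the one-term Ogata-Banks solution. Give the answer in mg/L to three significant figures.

0.139 mg/L

For a continuous step input, C/C₀ ≈ ½·erfc((x−vt)/(2√(Dt))).
vt = 0.15 × 11 = 1.65 m and 2√(Dt) = 2√(0.013 × 11) = 0.7563 m.
Argument (x−vt)/(2√(Dt)) = (2.8 − 1.65)/0.7563 = 1.521; ½·erfc(1.521) = 0.01574.
C = 8.8 × 0.01574 = 0.139 mg/L.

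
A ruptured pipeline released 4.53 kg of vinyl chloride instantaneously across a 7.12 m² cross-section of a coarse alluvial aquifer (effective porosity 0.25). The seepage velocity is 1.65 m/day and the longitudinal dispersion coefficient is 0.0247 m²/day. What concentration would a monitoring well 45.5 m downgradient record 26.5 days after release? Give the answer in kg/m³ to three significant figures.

For an instantaneous plane source, C(x,t) = M/(n_e·A·√(4πDt)) · exp(−(x−vt)²/(4Dt)), with n_e·A the pore (flow) area.
Plume center vt = 1.65 × 26.5 = 43.725 m, so the well at 45.5 m is 1.775 m downgradient of the peak.
√(4πDt) = 2.868 m, giving peak height M/(n_e·A·√(4πDt)) = 4.53/(0.25 × 7.12 × 2.868) = 0.8874 kg/m³.
(x−vt)²/(4Dt) = (1.775)²/(4 × 0.0247 × 26.5) = 1.203; exp(−1.203) = 0.3003.
C = 0.8874 × 0.3003 = 0.266 kg/m³.

0.266 kg/m³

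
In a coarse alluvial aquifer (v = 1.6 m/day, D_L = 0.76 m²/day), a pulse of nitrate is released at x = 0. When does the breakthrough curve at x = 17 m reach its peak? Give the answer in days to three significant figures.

For the 1D instantaneous-source solution, setting ∂C/∂t = 0 at fixed x gives v²t² + 2Dt − x² = 0, so t = (√(D² + v²x²) − D)/v².
√(D² + v²x²) = √(0.76² + 1.6² × 17²) = 27.21; v² = 2.56.
t = (27.21 − 0.76)/2.56 = 10.3 days (vs. the pure-advection estimate x/v = 10.6 d).

10.3 days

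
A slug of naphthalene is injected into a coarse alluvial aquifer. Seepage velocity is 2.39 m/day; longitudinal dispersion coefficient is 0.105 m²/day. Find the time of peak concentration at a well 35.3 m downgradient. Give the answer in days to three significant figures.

For the 1D instantaneous-source solution, setting ∂C/∂t = 0 at fixed x gives v²t² + 2Dt − x² = 0, so t = (√(D² + v²x²) − D)/v².
√(D² + v²x²) = √(0.105² + 2.39² × 35.3²) = 84.37; v² = 5.7121.
t = (84.37 − 0.105)/5.7121 = 14.8 days (vs. the pure-advection estimate x/v = 14.8 d).

14.8 days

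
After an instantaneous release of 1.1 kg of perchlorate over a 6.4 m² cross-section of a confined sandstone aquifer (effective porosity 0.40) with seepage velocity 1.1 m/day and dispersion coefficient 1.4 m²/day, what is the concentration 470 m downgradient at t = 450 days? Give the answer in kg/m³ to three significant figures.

For an instantaneous plane source, C(x,t) = M/(n_e·A·√(4πDt)) · exp(−(x−vt)²/(4Dt)), with n_e·A the pore (flow) area.
Plume center vt = 1.1 × 450 = 495 m, so the well at 470 m is 25 m upgradient of the peak.
√(4πDt) = 88.98 m, giving peak height M/(n_e·A·√(4πDt)) = 1.1/(0.40 × 6.4 × 88.98) = 0.004829 kg/m³.
(x−vt)²/(4Dt) = (-25)²/(4 × 1.4 × 450) = 0.2480; exp(−0.2480) = 0.7804.
C = 0.004829 × 0.7804 = 0.00377 kg/m³.

0.00377 kg/m³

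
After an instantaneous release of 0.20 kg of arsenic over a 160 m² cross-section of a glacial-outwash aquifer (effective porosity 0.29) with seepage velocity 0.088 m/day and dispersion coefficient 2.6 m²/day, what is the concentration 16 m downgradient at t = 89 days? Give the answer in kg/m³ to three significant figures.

For an instantaneous plane source, C(x,t) = M/(n_e·A·√(4πDt)) · exp(−(x−vt)²/(4Dt)), with n_e·A the pore (flow) area.
Plume center vt = 0.088 × 89 = 7.832 m, so the well at 16 m is 8.168 m downgradient of the peak.
√(4πDt) = 53.92 m, giving peak height M/(n_e·A·√(4πDt)) = 0.20/(0.29 × 160 × 53.92) = 7.994e-05 kg/m³.
(x−vt)²/(4Dt) = (8.168)²/(4 × 2.6 × 89) = 0.07208; exp(−0.07208) = 0.9305.
C = 7.994e-05 × 0.9305 = 7.44e-05 kg/m³.

7.44e-05 kg/m³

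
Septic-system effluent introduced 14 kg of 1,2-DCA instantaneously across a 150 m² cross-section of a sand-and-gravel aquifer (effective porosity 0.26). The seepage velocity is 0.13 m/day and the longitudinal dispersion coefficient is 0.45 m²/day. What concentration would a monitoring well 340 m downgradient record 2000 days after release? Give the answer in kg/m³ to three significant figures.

For an instantaneous plane source, C(x,t) = M/(n_e·A·√(4πDt)) · exp(−(x−vt)²/(4Dt)), with n_e·A the pore (flow) area.
Plume center vt = 0.13 × 2000 = 260 m, so the well at 340 m is 80 m downgradient of the peak.
√(4πDt) = 106.3 m, giving peak height M/(n_e·A·√(4πDt)) = 14/(0.26 × 150 × 106.3) = 0.003377 kg/m³.
(x−vt)²/(4Dt) = (80)²/(4 × 0.45 × 2000) = 1.778; exp(−1.778) = 0.1690.
C = 0.003377 × 0.1690 = 0.000571 kg/m³.

0.000571 kg/m³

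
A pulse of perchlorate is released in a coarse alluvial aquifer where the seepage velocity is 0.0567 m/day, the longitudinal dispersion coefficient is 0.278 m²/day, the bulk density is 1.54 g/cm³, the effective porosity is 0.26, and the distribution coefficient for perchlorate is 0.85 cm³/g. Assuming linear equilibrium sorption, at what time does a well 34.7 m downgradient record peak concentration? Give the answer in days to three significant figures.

Retardation factor R = 1 + ρ_b·K_d/n = 1 + 1.54 × 0.85/0.26 = 6.035.
Sorption retards both mechanisms: v_R = v/R = 0.009395 m/day, D_R = D/R = 0.04606 m²/day.
Peak time from v_R²t² + 2D_R t − x² = 0: t = (√(D_R² + v_R²x²) − D_R)/v_R².
√(D_R² + v_R²x²) = √(0.04606² + 0.009395² × 34.7²) = 0.3292; v_R² = 8.827e-05.
t = (0.3292 − 0.04606)/8.827e-05 = 3210 days.

3210 days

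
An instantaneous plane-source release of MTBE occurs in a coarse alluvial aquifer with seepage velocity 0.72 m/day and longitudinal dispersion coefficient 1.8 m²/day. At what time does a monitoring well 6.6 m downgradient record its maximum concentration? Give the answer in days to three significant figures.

For the 1D instantaneous-source solution, setting ∂C/∂t = 0 at fixed x gives v²t² + 2Dt − x² = 0, so t = (√(D² + v²x²) − D)/v².
√(D² + v²x²) = √(1.8² + 0.72² × 6.6²) = 5.081; v² = 0.5184.
t = (5.081 − 1.8)/0.5184 = 6.33 days (vs. the pure-advection estimate x/v = 9.17 d).

6.33 days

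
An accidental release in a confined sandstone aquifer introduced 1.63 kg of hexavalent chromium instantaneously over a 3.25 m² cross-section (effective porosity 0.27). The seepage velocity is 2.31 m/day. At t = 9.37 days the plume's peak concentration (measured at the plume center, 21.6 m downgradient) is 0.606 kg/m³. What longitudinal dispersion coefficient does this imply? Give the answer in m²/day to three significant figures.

0.0798 m²/day

At the plume center C_max = M/(n_e·A·√(4πDt)), so D = M²/(4πt·(n_e·A·C_max)²).
n_e·A·C_max = 0.27 × 3.25 × 0.606 = 0.5318 kg/m.
D = 1.63²/(4π × 9.37 × 0.5318²) = 0.0798 m²/day.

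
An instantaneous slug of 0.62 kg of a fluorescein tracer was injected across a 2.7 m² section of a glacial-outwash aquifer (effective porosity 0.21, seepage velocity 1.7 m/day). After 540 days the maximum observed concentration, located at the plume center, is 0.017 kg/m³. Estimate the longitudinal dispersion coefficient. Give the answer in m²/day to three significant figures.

0.610 m²/day

At the plume center C_max = M/(n_e·A·√(4πDt)), so D = M²/(4πt·(n_e·A·C_max)²).
n_e·A·C_max = 0.21 × 2.7 × 0.017 = 0.009639 kg/m.
D = 0.62²/(4π × 540 × 0.009639²) = 0.610 m²/day.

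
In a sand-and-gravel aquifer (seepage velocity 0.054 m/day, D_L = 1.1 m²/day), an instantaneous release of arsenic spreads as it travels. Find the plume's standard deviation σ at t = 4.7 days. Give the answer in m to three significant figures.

Dispersive spreading gives a Gaussian with σ² = 2Dt; advection only shifts the center.
σ = √(2 × 1.1 × 4.7) = 3.22 m.

3.22 m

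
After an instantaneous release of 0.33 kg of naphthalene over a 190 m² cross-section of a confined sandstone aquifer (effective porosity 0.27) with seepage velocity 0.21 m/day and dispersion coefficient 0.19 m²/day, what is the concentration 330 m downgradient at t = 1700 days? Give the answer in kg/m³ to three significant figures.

5.74e-05 kg/m³

For an instantaneous plane source, C(x,t) = M/(n_e·A·√(4πDt)) · exp(−(x−vt)²/(4Dt)), with n_e·A the pore (flow) area.
Plume center vt = 0.21 × 1700 = 357 m, so the well at 330 m is 27 m upgradient of the peak.
√(4πDt) = 63.71 m, giving peak height M/(n_e·A·√(4πDt)) = 0.33/(0.27 × 190 × 63.71) = 0.0001010 kg/m³.
(x−vt)²/(4Dt) = (-27)²/(4 × 0.19 × 1700) = 0.5642; exp(−0.5642) = 0.5688.
C = 0.0001010 × 0.5688 = 5.74e-05 kg/m³.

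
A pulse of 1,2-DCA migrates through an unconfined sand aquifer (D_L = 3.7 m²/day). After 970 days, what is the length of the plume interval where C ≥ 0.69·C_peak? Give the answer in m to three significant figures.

The plume is Gaussian with σ = √(2Dt) = √(2 × 3.7 × 970) = 84.72 m.
C/C_peak = exp(−Δx²/(2σ²)) = 0.69 ⇒ Δx = σ·√(−2 ln 0.69) = 84.72 × 0.8615 = 72.99 m.
Width = 2Δx = 146 m.

146 m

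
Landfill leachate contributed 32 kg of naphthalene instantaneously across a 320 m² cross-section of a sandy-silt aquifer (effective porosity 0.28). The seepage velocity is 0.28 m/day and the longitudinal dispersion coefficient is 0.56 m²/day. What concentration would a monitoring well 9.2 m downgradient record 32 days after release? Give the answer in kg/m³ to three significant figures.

For an instantaneous plane source, C(x,t) = M/(n_e·A·√(4πDt)) · exp(−(x−vt)²/(4Dt)), with n_e·A the pore (flow) area.
Plume center vt = 0.28 × 32 = 8.96 m, so the well at 9.2 m is 0.24 m downgradient of the peak.
√(4πDt) = 15.01 m, giving peak height M/(n_e·A·√(4πDt)) = 32/(0.28 × 320 × 15.01) = 0.02379 kg/m³.
(x−vt)²/(4Dt) = (0.24)²/(4 × 0.56 × 32) = 0.0008036; exp(−0.0008036) = 0.9992.
C = 0.02379 × 0.9992 = 0.0238 kg/m³.

0.0238 kg/m³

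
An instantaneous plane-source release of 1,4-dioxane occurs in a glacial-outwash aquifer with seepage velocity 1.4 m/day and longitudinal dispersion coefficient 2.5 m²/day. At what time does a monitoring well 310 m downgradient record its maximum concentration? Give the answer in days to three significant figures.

For the 1D instantaneous-source solution, setting ∂C/∂t = 0 at fixed x gives v²t² + 2Dt − x² = 0, so t = (√(D² + v²x²) − D)/v².
√(D² + v²x²) = √(2.5² + 1.4² × 310²) = 434.0; v² = 1.96.
t = (434.0 − 2.5)/1.96 = 220 days (vs. the pure-advection estimate x/v = 221 d).

220 days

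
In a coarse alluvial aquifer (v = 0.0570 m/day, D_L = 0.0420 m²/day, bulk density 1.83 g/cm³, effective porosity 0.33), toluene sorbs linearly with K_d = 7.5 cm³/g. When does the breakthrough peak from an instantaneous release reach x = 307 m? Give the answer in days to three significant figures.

Retardation factor R = 1 + ρ_b·K_d/n = 1 + 1.83 × 7.5/0.33 = 42.59.
Sorption retards both mechanisms: v_R = v/R = 0.001338 m/day, D_R = D/R = 0.0009861 m²/day.
Peak time from v_R²t² + 2D_R t − x² = 0: t = (√(D_R² + v_R²x²) − D_R)/v_R².
√(D_R² + v_R²x²) = √(0.0009861² + 0.001338² × 307²) = 0.4108; v_R² = 1.790e-06.
t = (0.4108 − 0.0009861)/1.790e-06 = 229000 days.

229000 days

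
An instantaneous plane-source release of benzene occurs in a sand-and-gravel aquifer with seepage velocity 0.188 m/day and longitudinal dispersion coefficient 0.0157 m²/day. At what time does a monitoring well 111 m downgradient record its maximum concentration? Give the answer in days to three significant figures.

For the 1D instantaneous-source solution, setting ∂C/∂t = 0 at fixed x gives v²t² + 2Dt − x² = 0, so t = (√(D² + v²x²) − D)/v².
√(D² + v²x²) = √(0.0157² + 0.188² × 111²) = 20.87; v² = 0.035344.
t = (20.87 − 0.0157)/0.035344 = 590 days (vs. the pure-advection estimate x/v = 590 d).

590 days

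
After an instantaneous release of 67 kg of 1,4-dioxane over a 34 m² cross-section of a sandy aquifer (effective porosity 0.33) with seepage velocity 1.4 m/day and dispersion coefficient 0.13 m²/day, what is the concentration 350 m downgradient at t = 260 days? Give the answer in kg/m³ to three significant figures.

For an instantaneous plane source, C(x,t) = M/(n_e·A·√(4πDt)) · exp(−(x−vt)²/(4Dt)), with n_e·A the pore (flow) area.
Plume center vt = 1.4 × 260 = 364 m, so the well at 350 m is 14 m upgradient of the peak.
√(4πDt) = 20.61 m, giving peak height M/(n_e·A·√(4πDt)) = 67/(0.33 × 34 × 20.61) = 0.2897 kg/m³.
(x−vt)²/(4Dt) = (-14)²/(4 × 0.13 × 260) = 1.450; exp(−1.450) = 0.2346.
C = 0.2897 × 0.2346 = 0.0680 kg/m³.

0.0680 kg/m³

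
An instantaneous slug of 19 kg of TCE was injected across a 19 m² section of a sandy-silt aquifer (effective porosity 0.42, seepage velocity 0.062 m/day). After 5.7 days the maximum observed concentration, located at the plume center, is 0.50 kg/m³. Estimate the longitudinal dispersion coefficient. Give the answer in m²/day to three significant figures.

At the plume center C_max = M/(n_e·A·√(4πDt)), so D = M²/(4πt·(n_e·A·C_max)²).
n_e·A·C_max = 0.42 × 19 × 0.50 = 3.990 kg/m.
D = 19²/(4π × 5.7 × 3.990²) = 0.317 m²/day.

0.317 m²/day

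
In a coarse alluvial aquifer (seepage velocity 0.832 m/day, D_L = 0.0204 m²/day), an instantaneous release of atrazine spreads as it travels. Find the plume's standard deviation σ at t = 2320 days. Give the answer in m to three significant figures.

9.73 m

Dispersive spreading gives a Gaussian with σ² = 2Dt; advection only shifts the center.
σ = √(2 × 0.0204 × 2320) = 9.73 m.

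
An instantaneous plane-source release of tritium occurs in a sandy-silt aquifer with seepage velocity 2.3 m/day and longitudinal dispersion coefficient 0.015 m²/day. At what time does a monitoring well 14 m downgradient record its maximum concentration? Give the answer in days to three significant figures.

6.08 days

For the 1D instantaneous-source solution, setting ∂C/∂t = 0 at fixed x gives v²t² + 2Dt − x² = 0, so t = (√(D² + v²x²) − D)/v².
√(D² + v²x²) = √(0.015² + 2.3² × 14²) = 32.20; v² = 5.29.
t = (32.20 − 0.015)/5.29 = 6.08 days (vs. the pure-advection estimate x/v = 6.09 d).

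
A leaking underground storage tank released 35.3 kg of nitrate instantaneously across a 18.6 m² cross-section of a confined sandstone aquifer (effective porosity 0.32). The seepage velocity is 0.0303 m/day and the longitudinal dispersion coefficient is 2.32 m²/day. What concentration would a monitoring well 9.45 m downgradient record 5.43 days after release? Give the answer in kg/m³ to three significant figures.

0.0852 kg/m³

For an instantaneous plane source, C(x,t) = M/(n_e·A·√(4πDt)) · exp(−(x−vt)²/(4Dt)), with n_e·A the pore (flow) area.
Plume center vt = 0.0303 × 5.43 = 0.164529 m, so the well at 9.45 m is 9.285471 m downgradient of the peak.
√(4πDt) = 12.58 m, giving peak height M/(n_e·A·√(4πDt)) = 35.3/(0.32 × 18.6 × 12.58) = 0.4714 kg/m³.
(x−vt)²/(4Dt) = (9.285471)²/(4 × 2.32 × 5.43) = 1.711; exp(−1.711) = 0.1807.
C = 0.4714 × 0.1807 = 0.0852 kg/m³.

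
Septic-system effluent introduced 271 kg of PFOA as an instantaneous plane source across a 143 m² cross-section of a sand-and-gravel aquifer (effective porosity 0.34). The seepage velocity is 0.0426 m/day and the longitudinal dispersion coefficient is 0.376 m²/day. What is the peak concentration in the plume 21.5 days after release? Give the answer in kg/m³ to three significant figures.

The peak of an instantaneous 1D plume sits at x = vt; there the Gaussian factor is 1 and C_max = M/(n_e·A·√(4πDt)), where n_e·A is the pore area the mass is dissolved in.
√(4πDt) = √(4π × 0.376 × 21.5) = 10.08 m, so C_max = 271/(0.34 × 143 × 10.08) = 0.553 kg/m³.

0.553 kg/m³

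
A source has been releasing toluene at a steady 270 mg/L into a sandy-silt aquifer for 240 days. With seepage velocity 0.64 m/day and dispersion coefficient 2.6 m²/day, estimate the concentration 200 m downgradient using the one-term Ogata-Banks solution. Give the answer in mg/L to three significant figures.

25.5 mg/L

For a continuous step input, C/C₀ ≈ ½·erfc((x−vt)/(2√(Dt))).
vt = 0.64 × 240 = 153.6 m and 2√(Dt) = 2√(2.6 × 240) = 49.96 m.
Argument (x−vt)/(2√(Dt)) = (200 − 153.6)/49.96 = 0.9287; ½·erfc(0.9287) = 0.09453.
C = 270 × 0.09453 = 25.5 mg/L.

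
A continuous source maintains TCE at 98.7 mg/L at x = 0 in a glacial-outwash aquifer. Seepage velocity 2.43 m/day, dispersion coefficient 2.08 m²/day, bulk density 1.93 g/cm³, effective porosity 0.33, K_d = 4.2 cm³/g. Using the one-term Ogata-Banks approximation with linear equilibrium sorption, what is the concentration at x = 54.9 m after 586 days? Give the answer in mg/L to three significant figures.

Retardation factor R = 1 + ρ_b·K_d/n = 1 + 1.93 × 4.2/0.33 = 25.56.
Sorption retards both mechanisms: v_R = v/R = 0.09507 m/day, D_R = D/R = 0.08138 m²/day.
v_R·t = 0.09507 × 586 = 55.71102 m; 2√(D_R t) = 13.81 m; argument = (54.9 − 55.71102)/13.81 = -0.05873.
C = C₀ × ½·erfc(-0.05873) = 98.7 × 0.5331 = 52.6 mg/L.

52.6 mg/L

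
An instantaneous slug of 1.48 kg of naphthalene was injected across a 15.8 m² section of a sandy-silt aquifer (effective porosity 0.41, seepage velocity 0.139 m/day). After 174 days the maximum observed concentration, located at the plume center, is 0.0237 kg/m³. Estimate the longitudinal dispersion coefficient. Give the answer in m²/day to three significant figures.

At the plume center C_max = M/(n_e·A·√(4πDt)), so D = M²/(4πt·(n_e·A·C_max)²).
n_e·A·C_max = 0.41 × 15.8 × 0.0237 = 0.1535 kg/m.
D = 1.48²/(4π × 174 × 0.1535²) = 0.0425 m²/day.

0.0425 m²/day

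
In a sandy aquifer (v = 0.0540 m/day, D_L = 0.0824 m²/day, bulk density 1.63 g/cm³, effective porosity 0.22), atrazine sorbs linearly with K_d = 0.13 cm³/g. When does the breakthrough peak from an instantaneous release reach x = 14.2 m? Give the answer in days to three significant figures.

464 days

Retardation factor R = 1 + ρ_b·K_d/n = 1 + 1.63 × 0.13/0.22 = 1.963.
Sorption retards both mechanisms: v_R = v/R = 0.02751 m/day, D_R = D/R = 0.04198 m²/day.
Peak time from v_R²t² + 2D_R t − x² = 0: t = (√(D_R² + v_R²x²) − D_R)/v_R².
√(D_R² + v_R²x²) = √(0.04198² + 0.02751² × 14.2²) = 0.3929; v_R² = 0.0007568.
t = (0.3929 − 0.04198)/0.0007568 = 464 days.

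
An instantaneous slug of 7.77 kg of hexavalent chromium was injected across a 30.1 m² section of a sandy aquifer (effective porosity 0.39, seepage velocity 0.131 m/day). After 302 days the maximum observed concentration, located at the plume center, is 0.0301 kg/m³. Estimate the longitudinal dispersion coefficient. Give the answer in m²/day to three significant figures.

0.127 m²/day

At the plume center C_max = M/(n_e·A·√(4πDt)), so D = M²/(4πt·(n_e·A·C_max)²).
n_e·A·C_max = 0.39 × 30.1 × 0.0301 = 0.3533 kg/m.
D = 7.77²/(4π × 302 × 0.3533²) = 0.127 m²/day.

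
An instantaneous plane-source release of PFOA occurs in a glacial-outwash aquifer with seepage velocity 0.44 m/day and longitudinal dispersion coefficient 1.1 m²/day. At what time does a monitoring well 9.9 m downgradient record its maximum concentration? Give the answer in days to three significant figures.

For the 1D instantaneous-source solution, setting ∂C/∂t = 0 at fixed x gives v²t² + 2Dt − x² = 0, so t = (√(D² + v²x²) − D)/v².
√(D² + v²x²) = √(1.1² + 0.44² × 9.9²) = 4.493; v² = 0.1936.
t = (4.493 − 1.1)/0.1936 = 17.5 days (vs. the pure-advection estimate x/v = 22.5 d).

17.5 days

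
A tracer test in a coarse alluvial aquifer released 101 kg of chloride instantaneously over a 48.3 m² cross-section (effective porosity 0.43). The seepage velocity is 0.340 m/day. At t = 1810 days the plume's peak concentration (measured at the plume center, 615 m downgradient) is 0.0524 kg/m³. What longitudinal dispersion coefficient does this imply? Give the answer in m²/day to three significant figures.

At the plume center C_max = M/(n_e·A·√(4πDt)), so D = M²/(4πt·(n_e·A·C_max)²).
n_e·A·C_max = 0.43 × 48.3 × 0.0524 = 1.088 kg/m.
D = 101²/(4π × 1810 × 1.088²) = 0.379 m²/day.

0.379 m²/day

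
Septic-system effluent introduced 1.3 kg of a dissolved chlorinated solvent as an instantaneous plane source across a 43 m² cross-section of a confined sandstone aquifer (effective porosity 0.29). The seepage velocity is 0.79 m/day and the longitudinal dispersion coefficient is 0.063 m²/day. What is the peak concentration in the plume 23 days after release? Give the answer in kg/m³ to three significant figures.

0.0244 kg/m³

The peak of an instantaneous 1D plume sits at x = vt; there the Gaussian factor is 1 and C_max = M/(n_e·A·√(4πDt)), where n_e·A is the pore area the mass is dissolved in.
√(4πDt) = √(4π × 0.063 × 23) = 4.267 m, so C_max = 1.3/(0.29 × 43 × 4.267) = 0.0244 kg/m³.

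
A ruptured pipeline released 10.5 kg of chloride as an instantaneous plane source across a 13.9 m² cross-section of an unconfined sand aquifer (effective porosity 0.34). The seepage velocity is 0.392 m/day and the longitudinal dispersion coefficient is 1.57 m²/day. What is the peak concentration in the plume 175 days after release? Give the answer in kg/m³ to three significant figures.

0.0378 kg/m³

The peak of an instantaneous 1D plume sits at x = vt; there the Gaussian factor is 1 and C_max = M/(n_e·A·√(4πDt)), where n_e·A is the pore area the mass is dissolved in.
√(4πDt) = √(4π × 1.57 × 175) = 58.76 m, so C_max = 10.5/(0.34 × 13.9 × 58.76) = 0.0378 kg/m³.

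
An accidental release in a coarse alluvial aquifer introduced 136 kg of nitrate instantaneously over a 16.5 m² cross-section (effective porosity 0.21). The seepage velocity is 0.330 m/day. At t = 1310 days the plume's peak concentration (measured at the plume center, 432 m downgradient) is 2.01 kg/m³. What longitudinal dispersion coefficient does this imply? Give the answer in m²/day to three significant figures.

0.0232 m²/day

At the plume center C_max = M/(n_e·A·√(4πDt)), so D = M²/(4πt·(n_e·A·C_max)²).
n_e·A·C_max = 0.21 × 16.5 × 2.01 = 6.965 kg/m.
D = 136²/(4π × 1310 × 6.965²) = 0.0232 m²/day.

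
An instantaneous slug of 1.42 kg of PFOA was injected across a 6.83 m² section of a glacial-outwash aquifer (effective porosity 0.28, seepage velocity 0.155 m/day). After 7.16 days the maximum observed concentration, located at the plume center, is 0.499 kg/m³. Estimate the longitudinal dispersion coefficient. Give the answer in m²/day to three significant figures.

At the plume center C_max = M/(n_e·A·√(4πDt)), so D = M²/(4πt·(n_e·A·C_max)²).
n_e·A·C_max = 0.28 × 6.83 × 0.499 = 0.9543 kg/m.
D = 1.42²/(4π × 7.16 × 0.9543²) = 0.0246 m²/day.

0.0246 m²/day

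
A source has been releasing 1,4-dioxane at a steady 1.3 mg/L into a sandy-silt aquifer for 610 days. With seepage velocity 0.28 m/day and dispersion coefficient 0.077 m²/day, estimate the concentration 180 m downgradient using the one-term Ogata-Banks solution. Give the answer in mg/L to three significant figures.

0.223 mg/L

For a continuous step input, C/C₀ ≈ ½·erfc((x−vt)/(2√(Dt))).
vt = 0.28 × 610 = 170.8 m and 2√(Dt) = 2√(0.077 × 610) = 13.71 m.
Argument (x−vt)/(2√(Dt)) = (180 − 170.8)/13.71 = 0.6710; ½·erfc(0.6710) = 0.1713.
C = 1.3 × 0.1713 = 0.223 mg/L.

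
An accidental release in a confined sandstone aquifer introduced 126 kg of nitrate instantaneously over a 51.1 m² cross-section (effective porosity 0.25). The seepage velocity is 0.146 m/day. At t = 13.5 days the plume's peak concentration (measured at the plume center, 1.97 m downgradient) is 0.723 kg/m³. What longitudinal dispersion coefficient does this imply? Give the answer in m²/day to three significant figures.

At the plume center C_max = M/(n_e·A·√(4πDt)), so D = M²/(4πt·(n_e·A·C_max)²).
n_e·A·C_max = 0.25 × 51.1 × 0.723 = 9.236 kg/m.
D = 126²/(4π × 13.5 × 9.236²) = 1.10 m²/day.

1.10 m²/day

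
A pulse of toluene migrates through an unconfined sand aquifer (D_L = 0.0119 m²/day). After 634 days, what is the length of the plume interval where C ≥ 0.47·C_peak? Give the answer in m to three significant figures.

The plume is Gaussian with σ = √(2Dt) = √(2 × 0.0119 × 634) = 3.884 m.
C/C_peak = exp(−Δx²/(2σ²)) = 0.47 ⇒ Δx = σ·√(−2 ln 0.47) = 3.884 × 1.229 = 4.773 m.
Width = 2Δx = 9.55 m.

9.55 m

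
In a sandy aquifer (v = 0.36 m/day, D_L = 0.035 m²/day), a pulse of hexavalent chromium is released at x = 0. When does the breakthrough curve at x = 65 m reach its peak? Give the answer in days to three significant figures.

For the 1D instantaneous-source solution, setting ∂C/∂t = 0 at fixed x gives v²t² + 2Dt − x² = 0, so t = (√(D² + v²x²) − D)/v².
√(D² + v²x²) = √(0.035² + 0.36² × 65²) = 23.40; v² = 0.1296.
t = (23.40 − 0.035)/0.1296 = 180 days (vs. the pure-advection estimate x/v = 181 d).

180 days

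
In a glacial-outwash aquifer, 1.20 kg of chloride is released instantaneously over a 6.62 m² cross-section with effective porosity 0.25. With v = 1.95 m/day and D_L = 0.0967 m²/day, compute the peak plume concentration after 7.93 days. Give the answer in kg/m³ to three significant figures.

0.234 kg/m³

The peak of an instantaneous 1D plume sits at x = vt; there the Gaussian factor is 1 and C_max = M/(n_e·A·√(4πDt)), where n_e·A is the pore area the mass is dissolved in.
√(4πDt) = √(4π × 0.0967 × 7.93) = 3.104 m, so C_max = 1.20/(0.25 × 6.62 × 3.104) = 0.234 kg/m³.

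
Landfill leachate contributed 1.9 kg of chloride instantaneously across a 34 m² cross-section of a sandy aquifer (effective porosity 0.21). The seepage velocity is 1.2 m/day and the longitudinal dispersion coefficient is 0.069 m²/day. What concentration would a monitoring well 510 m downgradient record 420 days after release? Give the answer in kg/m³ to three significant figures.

For an instantaneous plane source, C(x,t) = M/(n_e·A·√(4πDt)) · exp(−(x−vt)²/(4Dt)), with n_e·A the pore (flow) area.
Plume center vt = 1.2 × 420 = 504 m, so the well at 510 m is 6 m downgradient of the peak.
√(4πDt) = 19.08 m, giving peak height M/(n_e·A·√(4πDt)) = 1.9/(0.21 × 34 × 19.08) = 0.01395 kg/m³.
(x−vt)²/(4Dt) = (6)²/(4 × 0.069 × 420) = 0.3106; exp(−0.3106) = 0.7330.
C = 0.01395 × 0.7330 = 0.0102 kg/m³.

0.0102 kg/m³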